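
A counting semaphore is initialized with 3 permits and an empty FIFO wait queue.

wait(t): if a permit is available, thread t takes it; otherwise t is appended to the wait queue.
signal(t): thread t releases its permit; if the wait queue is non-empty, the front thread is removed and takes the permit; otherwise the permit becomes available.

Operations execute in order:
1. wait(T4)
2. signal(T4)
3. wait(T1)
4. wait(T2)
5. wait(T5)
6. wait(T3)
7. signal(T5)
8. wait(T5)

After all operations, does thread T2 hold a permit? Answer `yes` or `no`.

Step 1: wait(T4) -> count=2 queue=[] holders={T4}
Step 2: signal(T4) -> count=3 queue=[] holders={none}
Step 3: wait(T1) -> count=2 queue=[] holders={T1}
Step 4: wait(T2) -> count=1 queue=[] holders={T1,T2}
Step 5: wait(T5) -> count=0 queue=[] holders={T1,T2,T5}
Step 6: wait(T3) -> count=0 queue=[T3] holders={T1,T2,T5}
Step 7: signal(T5) -> count=0 queue=[] holders={T1,T2,T3}
Step 8: wait(T5) -> count=0 queue=[T5] holders={T1,T2,T3}
Final holders: {T1,T2,T3} -> T2 in holders

Answer: yes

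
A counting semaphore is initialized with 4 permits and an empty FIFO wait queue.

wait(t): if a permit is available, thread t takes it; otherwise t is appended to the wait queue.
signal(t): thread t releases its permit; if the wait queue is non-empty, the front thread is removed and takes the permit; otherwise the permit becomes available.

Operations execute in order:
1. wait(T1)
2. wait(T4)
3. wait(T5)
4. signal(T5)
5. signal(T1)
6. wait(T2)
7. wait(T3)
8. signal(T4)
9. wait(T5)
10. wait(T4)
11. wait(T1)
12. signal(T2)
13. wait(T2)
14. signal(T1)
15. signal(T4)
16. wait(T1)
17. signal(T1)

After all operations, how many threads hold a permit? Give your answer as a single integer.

Step 1: wait(T1) -> count=3 queue=[] holders={T1}
Step 2: wait(T4) -> count=2 queue=[] holders={T1,T4}
Step 3: wait(T5) -> count=1 queue=[] holders={T1,T4,T5}
Step 4: signal(T5) -> count=2 queue=[] holders={T1,T4}
Step 5: signal(T1) -> count=3 queue=[] holders={T4}
Step 6: wait(T2) -> count=2 queue=[] holders={T2,T4}
Step 7: wait(T3) -> count=1 queue=[] holders={T2,T3,T4}
Step 8: signal(T4) -> count=2 queue=[] holders={T2,T3}
Step 9: wait(T5) -> count=1 queue=[] holders={T2,T3,T5}
Step 10: wait(T4) -> count=0 queue=[] holders={T2,T3,T4,T5}
Step 11: wait(T1) -> count=0 queue=[T1] holders={T2,T3,T4,T5}
Step 12: signal(T2) -> count=0 queue=[] holders={T1,T3,T4,T5}
Step 13: wait(T2) -> count=0 queue=[T2] holders={T1,T3,T4,T5}
Step 14: signal(T1) -> count=0 queue=[] holders={T2,T3,T4,T5}
Step 15: signal(T4) -> count=1 queue=[] holders={T2,T3,T5}
Step 16: wait(T1) -> count=0 queue=[] holders={T1,T2,T3,T5}
Step 17: signal(T1) -> count=1 queue=[] holders={T2,T3,T5}
Final holders: {T2,T3,T5} -> 3 thread(s)

Answer: 3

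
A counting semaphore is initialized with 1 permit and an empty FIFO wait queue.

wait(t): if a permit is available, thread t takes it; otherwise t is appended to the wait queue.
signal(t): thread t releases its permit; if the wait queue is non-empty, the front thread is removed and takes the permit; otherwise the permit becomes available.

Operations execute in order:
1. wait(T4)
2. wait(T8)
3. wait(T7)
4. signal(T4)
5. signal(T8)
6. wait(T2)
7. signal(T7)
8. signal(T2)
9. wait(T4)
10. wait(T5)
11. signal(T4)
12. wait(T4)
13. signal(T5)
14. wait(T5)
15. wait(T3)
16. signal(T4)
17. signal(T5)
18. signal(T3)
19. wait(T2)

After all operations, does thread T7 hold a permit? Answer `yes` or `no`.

Answer: no

Derivation:
Step 1: wait(T4) -> count=0 queue=[] holders={T4}
Step 2: wait(T8) -> count=0 queue=[T8] holders={T4}
Step 3: wait(T7) -> count=0 queue=[T8,T7] holders={T4}
Step 4: signal(T4) -> count=0 queue=[T7] holders={T8}
Step 5: signal(T8) -> count=0 queue=[] holders={T7}
Step 6: wait(T2) -> count=0 queue=[T2] holders={T7}
Step 7: signal(T7) -> count=0 queue=[] holders={T2}
Step 8: signal(T2) -> count=1 queue=[] holders={none}
Step 9: wait(T4) -> count=0 queue=[] holders={T4}
Step 10: wait(T5) -> count=0 queue=[T5] holders={T4}
Step 11: signal(T4) -> count=0 queue=[] holders={T5}
Step 12: wait(T4) -> count=0 queue=[T4] holders={T5}
Step 13: signal(T5) -> count=0 queue=[] holders={T4}
Step 14: wait(T5) -> count=0 queue=[T5] holders={T4}
Step 15: wait(T3) -> count=0 queue=[T5,T3] holders={T4}
Step 16: signal(T4) -> count=0 queue=[T3] holders={T5}
Step 17: signal(T5) -> count=0 queue=[] holders={T3}
Step 18: signal(T3) -> count=1 queue=[] holders={none}
Step 19: wait(T2) -> count=0 queue=[] holders={T2}
Final holders: {T2} -> T7 not in holders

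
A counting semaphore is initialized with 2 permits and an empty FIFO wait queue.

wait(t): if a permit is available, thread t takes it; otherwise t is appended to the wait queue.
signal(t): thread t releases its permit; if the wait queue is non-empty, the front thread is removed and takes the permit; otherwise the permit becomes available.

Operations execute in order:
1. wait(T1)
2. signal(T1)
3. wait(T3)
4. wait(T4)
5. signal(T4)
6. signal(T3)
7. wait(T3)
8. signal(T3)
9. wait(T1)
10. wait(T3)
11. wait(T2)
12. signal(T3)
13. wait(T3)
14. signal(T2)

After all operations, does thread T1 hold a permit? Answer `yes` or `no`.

Step 1: wait(T1) -> count=1 queue=[] holders={T1}
Step 2: signal(T1) -> count=2 queue=[] holders={none}
Step 3: wait(T3) -> count=1 queue=[] holders={T3}
Step 4: wait(T4) -> count=0 queue=[] holders={T3,T4}
Step 5: signal(T4) -> count=1 queue=[] holders={T3}
Step 6: signal(T3) -> count=2 queue=[] holders={none}
Step 7: wait(T3) -> count=1 queue=[] holders={T3}
Step 8: signal(T3) -> count=2 queue=[] holders={none}
Step 9: wait(T1) -> count=1 queue=[] holders={T1}
Step 10: wait(T3) -> count=0 queue=[] holders={T1,T3}
Step 11: wait(T2) -> count=0 queue=[T2] holders={T1,T3}
Step 12: signal(T3) -> count=0 queue=[] holders={T1,T2}
Step 13: wait(T3) -> count=0 queue=[T3] holders={T1,T2}
Step 14: signal(T2) -> count=0 queue=[] holders={T1,T3}
Final holders: {T1,T3} -> T1 in holders

Answer: yes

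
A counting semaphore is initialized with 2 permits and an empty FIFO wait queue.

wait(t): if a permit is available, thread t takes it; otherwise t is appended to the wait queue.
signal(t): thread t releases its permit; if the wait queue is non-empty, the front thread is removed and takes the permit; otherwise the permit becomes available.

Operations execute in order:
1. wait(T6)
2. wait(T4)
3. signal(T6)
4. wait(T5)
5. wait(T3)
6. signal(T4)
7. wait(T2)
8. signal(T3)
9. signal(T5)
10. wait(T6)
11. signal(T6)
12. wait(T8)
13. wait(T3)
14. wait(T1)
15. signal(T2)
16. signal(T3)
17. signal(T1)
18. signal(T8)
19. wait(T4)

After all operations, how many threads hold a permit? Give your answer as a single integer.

Answer: 1

Derivation:
Step 1: wait(T6) -> count=1 queue=[] holders={T6}
Step 2: wait(T4) -> count=0 queue=[] holders={T4,T6}
Step 3: signal(T6) -> count=1 queue=[] holders={T4}
Step 4: wait(T5) -> count=0 queue=[] holders={T4,T5}
Step 5: wait(T3) -> count=0 queue=[T3] holders={T4,T5}
Step 6: signal(T4) -> count=0 queue=[] holders={T3,T5}
Step 7: wait(T2) -> count=0 queue=[T2] holders={T3,T5}
Step 8: signal(T3) -> count=0 queue=[] holders={T2,T5}
Step 9: signal(T5) -> count=1 queue=[] holders={T2}
Step 10: wait(T6) -> count=0 queue=[] holders={T2,T6}
Step 11: signal(T6) -> count=1 queue=[] holders={T2}
Step 12: wait(T8) -> count=0 queue=[] holders={T2,T8}
Step 13: wait(T3) -> count=0 queue=[T3] holders={T2,T8}
Step 14: wait(T1) -> count=0 queue=[T3,T1] holders={T2,T8}
Step 15: signal(T2) -> count=0 queue=[T1] holders={T3,T8}
Step 16: signal(T3) -> count=0 queue=[] holders={T1,T8}
Step 17: signal(T1) -> count=1 queue=[] holders={T8}
Step 18: signal(T8) -> count=2 queue=[] holders={none}
Step 19: wait(T4) -> count=1 queue=[] holders={T4}
Final holders: {T4} -> 1 thread(s)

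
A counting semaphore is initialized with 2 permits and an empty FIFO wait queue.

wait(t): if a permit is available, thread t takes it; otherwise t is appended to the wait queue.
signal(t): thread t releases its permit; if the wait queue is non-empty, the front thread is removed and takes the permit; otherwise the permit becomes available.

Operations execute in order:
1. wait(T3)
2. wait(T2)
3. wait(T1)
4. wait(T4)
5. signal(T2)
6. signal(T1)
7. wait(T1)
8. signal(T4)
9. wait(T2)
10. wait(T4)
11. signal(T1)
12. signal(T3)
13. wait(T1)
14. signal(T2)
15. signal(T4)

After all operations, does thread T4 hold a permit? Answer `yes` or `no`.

Answer: no

Derivation:
Step 1: wait(T3) -> count=1 queue=[] holders={T3}
Step 2: wait(T2) -> count=0 queue=[] holders={T2,T3}
Step 3: wait(T1) -> count=0 queue=[T1] holders={T2,T3}
Step 4: wait(T4) -> count=0 queue=[T1,T4] holders={T2,T3}
Step 5: signal(T2) -> count=0 queue=[T4] holders={T1,T3}
Step 6: signal(T1) -> count=0 queue=[] holders={T3,T4}
Step 7: wait(T1) -> count=0 queue=[T1] holders={T3,T4}
Step 8: signal(T4) -> count=0 queue=[] holders={T1,T3}
Step 9: wait(T2) -> count=0 queue=[T2] holders={T1,T3}
Step 10: wait(T4) -> count=0 queue=[T2,T4] holders={T1,T3}
Step 11: signal(T1) -> count=0 queue=[T4] holders={T2,T3}
Step 12: signal(T3) -> count=0 queue=[] holders={T2,T4}
Step 13: wait(T1) -> count=0 queue=[T1] holders={T2,T4}
Step 14: signal(T2) -> count=0 queue=[] holders={T1,T4}
Step 15: signal(T4) -> count=1 queue=[] holders={T1}
Final holders: {T1} -> T4 not in holders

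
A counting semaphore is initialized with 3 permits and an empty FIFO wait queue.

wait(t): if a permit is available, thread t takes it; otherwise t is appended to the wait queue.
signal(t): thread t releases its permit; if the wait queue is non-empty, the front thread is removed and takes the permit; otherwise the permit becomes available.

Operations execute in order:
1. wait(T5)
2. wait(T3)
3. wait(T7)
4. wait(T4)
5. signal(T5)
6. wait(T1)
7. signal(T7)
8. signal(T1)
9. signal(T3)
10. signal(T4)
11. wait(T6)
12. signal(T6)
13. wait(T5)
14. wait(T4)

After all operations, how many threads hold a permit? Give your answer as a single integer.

Answer: 2

Derivation:
Step 1: wait(T5) -> count=2 queue=[] holders={T5}
Step 2: wait(T3) -> count=1 queue=[] holders={T3,T5}
Step 3: wait(T7) -> count=0 queue=[] holders={T3,T5,T7}
Step 4: wait(T4) -> count=0 queue=[T4] holders={T3,T5,T7}
Step 5: signal(T5) -> count=0 queue=[] holders={T3,T4,T7}
Step 6: wait(T1) -> count=0 queue=[T1] holders={T3,T4,T7}
Step 7: signal(T7) -> count=0 queue=[] holders={T1,T3,T4}
Step 8: signal(T1) -> count=1 queue=[] holders={T3,T4}
Step 9: signal(T3) -> count=2 queue=[] holders={T4}
Step 10: signal(T4) -> count=3 queue=[] holders={none}
Step 11: wait(T6) -> count=2 queue=[] holders={T6}
Step 12: signal(T6) -> count=3 queue=[] holders={none}
Step 13: wait(T5) -> count=2 queue=[] holders={T5}
Step 14: wait(T4) -> count=1 queue=[] holders={T4,T5}
Final holders: {T4,T5} -> 2 thread(s)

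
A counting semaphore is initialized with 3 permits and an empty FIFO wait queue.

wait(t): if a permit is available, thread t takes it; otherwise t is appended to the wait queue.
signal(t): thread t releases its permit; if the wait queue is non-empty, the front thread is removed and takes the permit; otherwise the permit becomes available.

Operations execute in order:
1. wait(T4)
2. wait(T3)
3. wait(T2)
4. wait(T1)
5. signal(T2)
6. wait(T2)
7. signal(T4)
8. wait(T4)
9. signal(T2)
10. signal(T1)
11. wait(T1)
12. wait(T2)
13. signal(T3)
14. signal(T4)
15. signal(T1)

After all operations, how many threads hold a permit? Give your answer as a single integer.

Step 1: wait(T4) -> count=2 queue=[] holders={T4}
Step 2: wait(T3) -> count=1 queue=[] holders={T3,T4}
Step 3: wait(T2) -> count=0 queue=[] holders={T2,T3,T4}
Step 4: wait(T1) -> count=0 queue=[T1] holders={T2,T3,T4}
Step 5: signal(T2) -> count=0 queue=[] holders={T1,T3,T4}
Step 6: wait(T2) -> count=0 queue=[T2] holders={T1,T3,T4}
Step 7: signal(T4) -> count=0 queue=[] holders={T1,T2,T3}
Step 8: wait(T4) -> count=0 queue=[T4] holders={T1,T2,T3}
Step 9: signal(T2) -> count=0 queue=[] holders={T1,T3,T4}
Step 10: signal(T1) -> count=1 queue=[] holders={T3,T4}
Step 11: wait(T1) -> count=0 queue=[] holders={T1,T3,T4}
Step 12: wait(T2) -> count=0 queue=[T2] holders={T1,T3,T4}
Step 13: signal(T3) -> count=0 queue=[] holders={T1,T2,T4}
Step 14: signal(T4) -> count=1 queue=[] holders={T1,T2}
Step 15: signal(T1) -> count=2 queue=[] holders={T2}
Final holders: {T2} -> 1 thread(s)

Answer: 1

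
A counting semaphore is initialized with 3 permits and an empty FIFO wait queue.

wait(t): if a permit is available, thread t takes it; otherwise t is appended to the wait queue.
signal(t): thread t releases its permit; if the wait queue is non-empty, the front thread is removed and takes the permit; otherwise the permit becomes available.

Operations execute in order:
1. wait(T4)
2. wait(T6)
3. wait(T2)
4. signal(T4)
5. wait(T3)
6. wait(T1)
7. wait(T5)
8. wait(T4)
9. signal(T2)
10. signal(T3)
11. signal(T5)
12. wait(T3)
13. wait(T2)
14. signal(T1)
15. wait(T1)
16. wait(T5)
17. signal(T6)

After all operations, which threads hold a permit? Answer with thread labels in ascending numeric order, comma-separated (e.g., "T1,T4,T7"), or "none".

Answer: T2,T3,T4

Derivation:
Step 1: wait(T4) -> count=2 queue=[] holders={T4}
Step 2: wait(T6) -> count=1 queue=[] holders={T4,T6}
Step 3: wait(T2) -> count=0 queue=[] holders={T2,T4,T6}
Step 4: signal(T4) -> count=1 queue=[] holders={T2,T6}
Step 5: wait(T3) -> count=0 queue=[] holders={T2,T3,T6}
Step 6: wait(T1) -> count=0 queue=[T1] holders={T2,T3,T6}
Step 7: wait(T5) -> count=0 queue=[T1,T5] holders={T2,T3,T6}
Step 8: wait(T4) -> count=0 queue=[T1,T5,T4] holders={T2,T3,T6}
Step 9: signal(T2) -> count=0 queue=[T5,T4] holders={T1,T3,T6}
Step 10: signal(T3) -> count=0 queue=[T4] holders={T1,T5,T6}
Step 11: signal(T5) -> count=0 queue=[] holders={T1,T4,T6}
Step 12: wait(T3) -> count=0 queue=[T3] holders={T1,T4,T6}
Step 13: wait(T2) -> count=0 queue=[T3,T2] holders={T1,T4,T6}
Step 14: signal(T1) -> count=0 queue=[T2] holders={T3,T4,T6}
Step 15: wait(T1) -> count=0 queue=[T2,T1] holders={T3,T4,T6}
Step 16: wait(T5) -> count=0 queue=[T2,T1,T5] holders={T3,T4,T6}
Step 17: signal(T6) -> count=0 queue=[T1,T5] holders={T2,T3,T4}
Final holders: T2,T3,T4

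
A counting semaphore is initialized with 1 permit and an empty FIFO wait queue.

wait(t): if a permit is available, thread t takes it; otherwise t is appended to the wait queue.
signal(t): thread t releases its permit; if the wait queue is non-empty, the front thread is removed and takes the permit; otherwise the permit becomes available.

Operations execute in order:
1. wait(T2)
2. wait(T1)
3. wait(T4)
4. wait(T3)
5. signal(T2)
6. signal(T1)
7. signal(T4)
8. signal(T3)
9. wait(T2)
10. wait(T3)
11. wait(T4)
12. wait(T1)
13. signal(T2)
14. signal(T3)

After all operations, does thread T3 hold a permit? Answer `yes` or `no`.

Step 1: wait(T2) -> count=0 queue=[] holders={T2}
Step 2: wait(T1) -> count=0 queue=[T1] holders={T2}
Step 3: wait(T4) -> count=0 queue=[T1,T4] holders={T2}
Step 4: wait(T3) -> count=0 queue=[T1,T4,T3] holders={T2}
Step 5: signal(T2) -> count=0 queue=[T4,T3] holders={T1}
Step 6: signal(T1) -> count=0 queue=[T3] holders={T4}
Step 7: signal(T4) -> count=0 queue=[] holders={T3}
Step 8: signal(T3) -> count=1 queue=[] holders={none}
Step 9: wait(T2) -> count=0 queue=[] holders={T2}
Step 10: wait(T3) -> count=0 queue=[T3] holders={T2}
Step 11: wait(T4) -> count=0 queue=[T3,T4] holders={T2}
Step 12: wait(T1) -> count=0 queue=[T3,T4,T1] holders={T2}
Step 13: signal(T2) -> count=0 queue=[T4,T1] holders={T3}
Step 14: signal(T3) -> count=0 queue=[T1] holders={T4}
Final holders: {T4} -> T3 not in holders

Answer: no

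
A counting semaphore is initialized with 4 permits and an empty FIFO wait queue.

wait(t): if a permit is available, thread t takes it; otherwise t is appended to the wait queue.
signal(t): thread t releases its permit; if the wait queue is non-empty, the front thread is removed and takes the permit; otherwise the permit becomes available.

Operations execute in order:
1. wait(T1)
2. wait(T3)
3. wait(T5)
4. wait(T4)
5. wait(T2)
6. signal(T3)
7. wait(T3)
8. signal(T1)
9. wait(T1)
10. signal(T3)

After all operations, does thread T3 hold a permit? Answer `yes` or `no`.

Step 1: wait(T1) -> count=3 queue=[] holders={T1}
Step 2: wait(T3) -> count=2 queue=[] holders={T1,T3}
Step 3: wait(T5) -> count=1 queue=[] holders={T1,T3,T5}
Step 4: wait(T4) -> count=0 queue=[] holders={T1,T3,T4,T5}
Step 5: wait(T2) -> count=0 queue=[T2] holders={T1,T3,T4,T5}
Step 6: signal(T3) -> count=0 queue=[] holders={T1,T2,T4,T5}
Step 7: wait(T3) -> count=0 queue=[T3] holders={T1,T2,T4,T5}
Step 8: signal(T1) -> count=0 queue=[] holders={T2,T3,T4,T5}
Step 9: wait(T1) -> count=0 queue=[T1] holders={T2,T3,T4,T5}
Step 10: signal(T3) -> count=0 queue=[] holders={T1,T2,T4,T5}
Final holders: {T1,T2,T4,T5} -> T3 not in holders

Answer: no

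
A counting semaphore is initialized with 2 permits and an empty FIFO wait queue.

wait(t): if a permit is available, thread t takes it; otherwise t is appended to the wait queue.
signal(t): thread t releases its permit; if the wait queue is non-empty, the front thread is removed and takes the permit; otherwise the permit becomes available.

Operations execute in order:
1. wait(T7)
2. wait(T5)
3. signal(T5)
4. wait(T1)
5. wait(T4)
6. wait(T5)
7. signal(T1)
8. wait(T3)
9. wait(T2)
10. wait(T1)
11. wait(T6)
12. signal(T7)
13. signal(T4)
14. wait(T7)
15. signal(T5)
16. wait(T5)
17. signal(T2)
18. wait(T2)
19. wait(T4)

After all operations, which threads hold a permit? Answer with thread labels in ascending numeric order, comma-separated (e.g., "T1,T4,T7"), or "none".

Step 1: wait(T7) -> count=1 queue=[] holders={T7}
Step 2: wait(T5) -> count=0 queue=[] holders={T5,T7}
Step 3: signal(T5) -> count=1 queue=[] holders={T7}
Step 4: wait(T1) -> count=0 queue=[] holders={T1,T7}
Step 5: wait(T4) -> count=0 queue=[T4] holders={T1,T7}
Step 6: wait(T5) -> count=0 queue=[T4,T5] holders={T1,T7}
Step 7: signal(T1) -> count=0 queue=[T5] holders={T4,T7}
Step 8: wait(T3) -> count=0 queue=[T5,T3] holders={T4,T7}
Step 9: wait(T2) -> count=0 queue=[T5,T3,T2] holders={T4,T7}
Step 10: wait(T1) -> count=0 queue=[T5,T3,T2,T1] holders={T4,T7}
Step 11: wait(T6) -> count=0 queue=[T5,T3,T2,T1,T6] holders={T4,T7}
Step 12: signal(T7) -> count=0 queue=[T3,T2,T1,T6] holders={T4,T5}
Step 13: signal(T4) -> count=0 queue=[T2,T1,T6] holders={T3,T5}
Step 14: wait(T7) -> count=0 queue=[T2,T1,T6,T7] holders={T3,T5}
Step 15: signal(T5) -> count=0 queue=[T1,T6,T7] holders={T2,T3}
Step 16: wait(T5) -> count=0 queue=[T1,T6,T7,T5] holders={T2,T3}
Step 17: signal(T2) -> count=0 queue=[T6,T7,T5] holders={T1,T3}
Step 18: wait(T2) -> count=0 queue=[T6,T7,T5,T2] holders={T1,T3}
Step 19: wait(T4) -> count=0 queue=[T6,T7,T5,T2,T4] holders={T1,T3}
Final holders: T1,T3

Answer: T1,T3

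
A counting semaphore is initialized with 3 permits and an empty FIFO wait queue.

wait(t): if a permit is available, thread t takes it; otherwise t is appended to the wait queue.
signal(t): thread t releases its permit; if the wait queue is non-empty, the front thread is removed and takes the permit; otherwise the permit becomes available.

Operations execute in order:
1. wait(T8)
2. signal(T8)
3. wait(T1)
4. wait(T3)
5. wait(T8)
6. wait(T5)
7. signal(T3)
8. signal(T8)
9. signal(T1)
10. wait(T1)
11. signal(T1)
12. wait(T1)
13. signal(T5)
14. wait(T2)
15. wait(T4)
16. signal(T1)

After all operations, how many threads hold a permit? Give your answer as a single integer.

Step 1: wait(T8) -> count=2 queue=[] holders={T8}
Step 2: signal(T8) -> count=3 queue=[] holders={none}
Step 3: wait(T1) -> count=2 queue=[] holders={T1}
Step 4: wait(T3) -> count=1 queue=[] holders={T1,T3}
Step 5: wait(T8) -> count=0 queue=[] holders={T1,T3,T8}
Step 6: wait(T5) -> count=0 queue=[T5] holders={T1,T3,T8}
Step 7: signal(T3) -> count=0 queue=[] holders={T1,T5,T8}
Step 8: signal(T8) -> count=1 queue=[] holders={T1,T5}
Step 9: signal(T1) -> count=2 queue=[] holders={T5}
Step 10: wait(T1) -> count=1 queue=[] holders={T1,T5}
Step 11: signal(T1) -> count=2 queue=[] holders={T5}
Step 12: wait(T1) -> count=1 queue=[] holders={T1,T5}
Step 13: signal(T5) -> count=2 queue=[] holders={T1}
Step 14: wait(T2) -> count=1 queue=[] holders={T1,T2}
Step 15: wait(T4) -> count=0 queue=[] holders={T1,T2,T4}
Step 16: signal(T1) -> count=1 queue=[] holders={T2,T4}
Final holders: {T2,T4} -> 2 thread(s)

Answer: 2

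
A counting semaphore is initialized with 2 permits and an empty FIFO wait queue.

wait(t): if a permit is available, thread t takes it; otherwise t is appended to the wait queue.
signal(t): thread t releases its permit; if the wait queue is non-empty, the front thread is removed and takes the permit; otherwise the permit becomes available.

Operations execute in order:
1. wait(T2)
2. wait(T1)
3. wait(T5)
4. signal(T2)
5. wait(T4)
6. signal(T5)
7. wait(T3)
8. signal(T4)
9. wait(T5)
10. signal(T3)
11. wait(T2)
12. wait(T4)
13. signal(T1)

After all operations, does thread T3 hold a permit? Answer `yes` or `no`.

Answer: no

Derivation:
Step 1: wait(T2) -> count=1 queue=[] holders={T2}
Step 2: wait(T1) -> count=0 queue=[] holders={T1,T2}
Step 3: wait(T5) -> count=0 queue=[T5] holders={T1,T2}
Step 4: signal(T2) -> count=0 queue=[] holders={T1,T5}
Step 5: wait(T4) -> count=0 queue=[T4] holders={T1,T5}
Step 6: signal(T5) -> count=0 queue=[] holders={T1,T4}
Step 7: wait(T3) -> count=0 queue=[T3] holders={T1,T4}
Step 8: signal(T4) -> count=0 queue=[] holders={T1,T3}
Step 9: wait(T5) -> count=0 queue=[T5] holders={T1,T3}
Step 10: signal(T3) -> count=0 queue=[] holders={T1,T5}
Step 11: wait(T2) -> count=0 queue=[T2] holders={T1,T5}
Step 12: wait(T4) -> count=0 queue=[T2,T4] holders={T1,T5}
Step 13: signal(T1) -> count=0 queue=[T4] holders={T2,T5}
Final holders: {T2,T5} -> T3 not in holders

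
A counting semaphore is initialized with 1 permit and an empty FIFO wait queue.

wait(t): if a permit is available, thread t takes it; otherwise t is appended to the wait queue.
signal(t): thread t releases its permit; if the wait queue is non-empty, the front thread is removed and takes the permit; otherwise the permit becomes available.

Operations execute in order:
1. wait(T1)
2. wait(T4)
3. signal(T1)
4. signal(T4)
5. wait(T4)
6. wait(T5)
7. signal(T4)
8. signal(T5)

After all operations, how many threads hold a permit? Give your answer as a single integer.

Answer: 0

Derivation:
Step 1: wait(T1) -> count=0 queue=[] holders={T1}
Step 2: wait(T4) -> count=0 queue=[T4] holders={T1}
Step 3: signal(T1) -> count=0 queue=[] holders={T4}
Step 4: signal(T4) -> count=1 queue=[] holders={none}
Step 5: wait(T4) -> count=0 queue=[] holders={T4}
Step 6: wait(T5) -> count=0 queue=[T5] holders={T4}
Step 7: signal(T4) -> count=0 queue=[] holders={T5}
Step 8: signal(T5) -> count=1 queue=[] holders={none}
Final holders: {none} -> 0 thread(s)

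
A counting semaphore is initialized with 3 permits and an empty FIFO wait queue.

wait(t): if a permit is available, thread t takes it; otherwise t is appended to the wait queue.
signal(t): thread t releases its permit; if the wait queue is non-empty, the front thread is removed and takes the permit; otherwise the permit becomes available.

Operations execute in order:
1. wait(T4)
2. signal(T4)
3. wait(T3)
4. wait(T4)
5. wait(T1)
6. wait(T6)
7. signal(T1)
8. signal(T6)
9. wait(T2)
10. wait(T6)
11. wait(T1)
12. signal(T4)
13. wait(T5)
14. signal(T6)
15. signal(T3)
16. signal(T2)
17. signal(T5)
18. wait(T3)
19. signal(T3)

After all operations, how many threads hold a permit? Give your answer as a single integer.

Answer: 1

Derivation:
Step 1: wait(T4) -> count=2 queue=[] holders={T4}
Step 2: signal(T4) -> count=3 queue=[] holders={none}
Step 3: wait(T3) -> count=2 queue=[] holders={T3}
Step 4: wait(T4) -> count=1 queue=[] holders={T3,T4}
Step 5: wait(T1) -> count=0 queue=[] holders={T1,T3,T4}
Step 6: wait(T6) -> count=0 queue=[T6] holders={T1,T3,T4}
Step 7: signal(T1) -> count=0 queue=[] holders={T3,T4,T6}
Step 8: signal(T6) -> count=1 queue=[] holders={T3,T4}
Step 9: wait(T2) -> count=0 queue=[] holders={T2,T3,T4}
Step 10: wait(T6) -> count=0 queue=[T6] holders={T2,T3,T4}
Step 11: wait(T1) -> count=0 queue=[T6,T1] holders={T2,T3,T4}
Step 12: signal(T4) -> count=0 queue=[T1] holders={T2,T3,T6}
Step 13: wait(T5) -> count=0 queue=[T1,T5] holders={T2,T3,T6}
Step 14: signal(T6) -> count=0 queue=[T5] holders={T1,T2,T3}
Step 15: signal(T3) -> count=0 queue=[] holders={T1,T2,T5}
Step 16: signal(T2) -> count=1 queue=[] holders={T1,T5}
Step 17: signal(T5) -> count=2 queue=[] holders={T1}
Step 18: wait(T3) -> count=1 queue=[] holders={T1,T3}
Step 19: signal(T3) -> count=2 queue=[] holders={T1}
Final holders: {T1} -> 1 thread(s)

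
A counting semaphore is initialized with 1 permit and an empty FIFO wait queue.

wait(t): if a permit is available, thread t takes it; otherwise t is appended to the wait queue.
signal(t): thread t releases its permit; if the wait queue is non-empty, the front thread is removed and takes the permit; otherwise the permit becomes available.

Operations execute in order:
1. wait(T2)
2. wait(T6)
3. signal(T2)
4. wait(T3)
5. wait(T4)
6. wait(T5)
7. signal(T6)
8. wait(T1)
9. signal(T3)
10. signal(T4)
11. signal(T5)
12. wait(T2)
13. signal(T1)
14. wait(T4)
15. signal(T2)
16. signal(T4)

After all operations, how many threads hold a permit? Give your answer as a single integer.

Step 1: wait(T2) -> count=0 queue=[] holders={T2}
Step 2: wait(T6) -> count=0 queue=[T6] holders={T2}
Step 3: signal(T2) -> count=0 queue=[] holders={T6}
Step 4: wait(T3) -> count=0 queue=[T3] holders={T6}
Step 5: wait(T4) -> count=0 queue=[T3,T4] holders={T6}
Step 6: wait(T5) -> count=0 queue=[T3,T4,T5] holders={T6}
Step 7: signal(T6) -> count=0 queue=[T4,T5] holders={T3}
Step 8: wait(T1) -> count=0 queue=[T4,T5,T1] holders={T3}
Step 9: signal(T3) -> count=0 queue=[T5,T1] holders={T4}
Step 10: signal(T4) -> count=0 queue=[T1] holders={T5}
Step 11: signal(T5) -> count=0 queue=[] holders={T1}
Step 12: wait(T2) -> count=0 queue=[T2] holders={T1}
Step 13: signal(T1) -> count=0 queue=[] holders={T2}
Step 14: wait(T4) -> count=0 queue=[T4] holders={T2}
Step 15: signal(T2) -> count=0 queue=[] holders={T4}
Step 16: signal(T4) -> count=1 queue=[] holders={none}
Final holders: {none} -> 0 thread(s)

Answer: 0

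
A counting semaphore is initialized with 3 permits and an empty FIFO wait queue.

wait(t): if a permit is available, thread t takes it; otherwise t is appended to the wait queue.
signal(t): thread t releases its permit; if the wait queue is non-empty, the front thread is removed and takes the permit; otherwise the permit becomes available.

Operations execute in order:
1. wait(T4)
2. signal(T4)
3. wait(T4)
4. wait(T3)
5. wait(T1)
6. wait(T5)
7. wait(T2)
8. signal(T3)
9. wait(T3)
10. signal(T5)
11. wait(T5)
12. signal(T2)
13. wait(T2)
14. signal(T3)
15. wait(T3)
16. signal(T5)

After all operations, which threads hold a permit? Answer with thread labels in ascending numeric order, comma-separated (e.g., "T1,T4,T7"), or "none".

Step 1: wait(T4) -> count=2 queue=[] holders={T4}
Step 2: signal(T4) -> count=3 queue=[] holders={none}
Step 3: wait(T4) -> count=2 queue=[] holders={T4}
Step 4: wait(T3) -> count=1 queue=[] holders={T3,T4}
Step 5: wait(T1) -> count=0 queue=[] holders={T1,T3,T4}
Step 6: wait(T5) -> count=0 queue=[T5] holders={T1,T3,T4}
Step 7: wait(T2) -> count=0 queue=[T5,T2] holders={T1,T3,T4}
Step 8: signal(T3) -> count=0 queue=[T2] holders={T1,T4,T5}
Step 9: wait(T3) -> count=0 queue=[T2,T3] holders={T1,T4,T5}
Step 10: signal(T5) -> count=0 queue=[T3] holders={T1,T2,T4}
Step 11: wait(T5) -> count=0 queue=[T3,T5] holders={T1,T2,T4}
Step 12: signal(T2) -> count=0 queue=[T5] holders={T1,T3,T4}
Step 13: wait(T2) -> count=0 queue=[T5,T2] holders={T1,T3,T4}
Step 14: signal(T3) -> count=0 queue=[T2] holders={T1,T4,T5}
Step 15: wait(T3) -> count=0 queue=[T2,T3] holders={T1,T4,T5}
Step 16: signal(T5) -> count=0 queue=[T3] holders={T1,T2,T4}
Final holders: T1,T2,T4

Answer: T1,T2,T4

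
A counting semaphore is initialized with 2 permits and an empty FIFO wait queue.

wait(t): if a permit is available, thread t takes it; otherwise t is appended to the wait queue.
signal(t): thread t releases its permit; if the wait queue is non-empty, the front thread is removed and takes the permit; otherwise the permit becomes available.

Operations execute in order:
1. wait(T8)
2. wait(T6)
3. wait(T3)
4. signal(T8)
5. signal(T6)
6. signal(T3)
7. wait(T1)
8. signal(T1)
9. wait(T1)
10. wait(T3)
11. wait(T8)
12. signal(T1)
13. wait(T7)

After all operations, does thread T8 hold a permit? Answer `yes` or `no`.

Answer: yes

Derivation:
Step 1: wait(T8) -> count=1 queue=[] holders={T8}
Step 2: wait(T6) -> count=0 queue=[] holders={T6,T8}
Step 3: wait(T3) -> count=0 queue=[T3] holders={T6,T8}
Step 4: signal(T8) -> count=0 queue=[] holders={T3,T6}
Step 5: signal(T6) -> count=1 queue=[] holders={T3}
Step 6: signal(T3) -> count=2 queue=[] holders={none}
Step 7: wait(T1) -> count=1 queue=[] holders={T1}
Step 8: signal(T1) -> count=2 queue=[] holders={none}
Step 9: wait(T1) -> count=1 queue=[] holders={T1}
Step 10: wait(T3) -> count=0 queue=[] holders={T1,T3}
Step 11: wait(T8) -> count=0 queue=[T8] holders={T1,T3}
Step 12: signal(T1) -> count=0 queue=[] holders={T3,T8}
Step 13: wait(T7) -> count=0 queue=[T7] holders={T3,T8}
Final holders: {T3,T8} -> T8 in holders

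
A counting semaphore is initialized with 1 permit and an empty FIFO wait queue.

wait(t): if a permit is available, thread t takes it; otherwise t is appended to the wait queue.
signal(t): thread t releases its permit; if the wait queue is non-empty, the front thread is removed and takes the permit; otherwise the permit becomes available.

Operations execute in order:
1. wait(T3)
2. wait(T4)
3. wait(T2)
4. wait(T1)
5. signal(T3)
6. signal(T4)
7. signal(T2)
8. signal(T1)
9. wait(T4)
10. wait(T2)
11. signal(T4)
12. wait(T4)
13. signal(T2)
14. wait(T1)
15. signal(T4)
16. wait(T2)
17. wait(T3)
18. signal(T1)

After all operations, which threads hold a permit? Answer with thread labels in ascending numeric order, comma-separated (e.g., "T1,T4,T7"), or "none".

Answer: T2

Derivation:
Step 1: wait(T3) -> count=0 queue=[] holders={T3}
Step 2: wait(T4) -> count=0 queue=[T4] holders={T3}
Step 3: wait(T2) -> count=0 queue=[T4,T2] holders={T3}
Step 4: wait(T1) -> count=0 queue=[T4,T2,T1] holders={T3}
Step 5: signal(T3) -> count=0 queue=[T2,T1] holders={T4}
Step 6: signal(T4) -> count=0 queue=[T1] holders={T2}
Step 7: signal(T2) -> count=0 queue=[] holders={T1}
Step 8: signal(T1) -> count=1 queue=[] holders={none}
Step 9: wait(T4) -> count=0 queue=[] holders={T4}
Step 10: wait(T2) -> count=0 queue=[T2] holders={T4}
Step 11: signal(T4) -> count=0 queue=[] holders={T2}
Step 12: wait(T4) -> count=0 queue=[T4] holders={T2}
Step 13: signal(T2) -> count=0 queue=[] holders={T4}
Step 14: wait(T1) -> count=0 queue=[T1] holders={T4}
Step 15: signal(T4) -> count=0 queue=[] holders={T1}
Step 16: wait(T2) -> count=0 queue=[T2] holders={T1}
Step 17: wait(T3) -> count=0 queue=[T2,T3] holders={T1}
Step 18: signal(T1) -> count=0 queue=[T3] holders={T2}
Final holders: T2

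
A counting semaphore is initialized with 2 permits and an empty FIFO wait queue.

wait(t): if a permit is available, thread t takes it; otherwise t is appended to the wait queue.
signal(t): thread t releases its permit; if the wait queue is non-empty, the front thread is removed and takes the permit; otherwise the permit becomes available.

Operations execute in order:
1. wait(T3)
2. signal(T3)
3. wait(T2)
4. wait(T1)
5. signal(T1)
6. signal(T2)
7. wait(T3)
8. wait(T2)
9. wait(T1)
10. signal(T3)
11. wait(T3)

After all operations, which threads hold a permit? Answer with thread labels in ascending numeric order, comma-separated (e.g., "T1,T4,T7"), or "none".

Step 1: wait(T3) -> count=1 queue=[] holders={T3}
Step 2: signal(T3) -> count=2 queue=[] holders={none}
Step 3: wait(T2) -> count=1 queue=[] holders={T2}
Step 4: wait(T1) -> count=0 queue=[] holders={T1,T2}
Step 5: signal(T1) -> count=1 queue=[] holders={T2}
Step 6: signal(T2) -> count=2 queue=[] holders={none}
Step 7: wait(T3) -> count=1 queue=[] holders={T3}
Step 8: wait(T2) -> count=0 queue=[] holders={T2,T3}
Step 9: wait(T1) -> count=0 queue=[T1] holders={T2,T3}
Step 10: signal(T3) -> count=0 queue=[] holders={T1,T2}
Step 11: wait(T3) -> count=0 queue=[T3] holders={T1,T2}
Final holders: T1,T2

Answer: T1,T2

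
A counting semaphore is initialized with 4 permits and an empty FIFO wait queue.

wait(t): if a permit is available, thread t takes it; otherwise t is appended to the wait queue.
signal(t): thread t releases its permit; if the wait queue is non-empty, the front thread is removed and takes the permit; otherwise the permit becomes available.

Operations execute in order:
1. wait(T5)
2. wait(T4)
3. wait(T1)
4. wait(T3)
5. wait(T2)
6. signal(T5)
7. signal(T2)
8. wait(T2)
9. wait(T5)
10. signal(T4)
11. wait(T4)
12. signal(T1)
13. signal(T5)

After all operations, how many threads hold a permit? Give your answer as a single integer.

Answer: 3

Derivation:
Step 1: wait(T5) -> count=3 queue=[] holders={T5}
Step 2: wait(T4) -> count=2 queue=[] holders={T4,T5}
Step 3: wait(T1) -> count=1 queue=[] holders={T1,T4,T5}
Step 4: wait(T3) -> count=0 queue=[] holders={T1,T3,T4,T5}
Step 5: wait(T2) -> count=0 queue=[T2] holders={T1,T3,T4,T5}
Step 6: signal(T5) -> count=0 queue=[] holders={T1,T2,T3,T4}
Step 7: signal(T2) -> count=1 queue=[] holders={T1,T3,T4}
Step 8: wait(T2) -> count=0 queue=[] holders={T1,T2,T3,T4}
Step 9: wait(T5) -> count=0 queue=[T5] holders={T1,T2,T3,T4}
Step 10: signal(T4) -> count=0 queue=[] holders={T1,T2,T3,T5}
Step 11: wait(T4) -> count=0 queue=[T4] holders={T1,T2,T3,T5}
Step 12: signal(T1) -> count=0 queue=[] holders={T2,T3,T4,T5}
Step 13: signal(T5) -> count=1 queue=[] holders={T2,T3,T4}
Final holders: {T2,T3,T4} -> 3 thread(s)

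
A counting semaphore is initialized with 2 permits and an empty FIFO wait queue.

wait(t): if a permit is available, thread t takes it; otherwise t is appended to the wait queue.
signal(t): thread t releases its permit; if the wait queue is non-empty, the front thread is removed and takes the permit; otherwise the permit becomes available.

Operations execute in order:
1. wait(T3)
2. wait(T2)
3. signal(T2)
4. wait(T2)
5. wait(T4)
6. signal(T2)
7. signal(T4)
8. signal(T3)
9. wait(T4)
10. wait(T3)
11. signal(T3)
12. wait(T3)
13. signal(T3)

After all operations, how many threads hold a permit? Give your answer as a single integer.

Step 1: wait(T3) -> count=1 queue=[] holders={T3}
Step 2: wait(T2) -> count=0 queue=[] holders={T2,T3}
Step 3: signal(T2) -> count=1 queue=[] holders={T3}
Step 4: wait(T2) -> count=0 queue=[] holders={T2,T3}
Step 5: wait(T4) -> count=0 queue=[T4] holders={T2,T3}
Step 6: signal(T2) -> count=0 queue=[] holders={T3,T4}
Step 7: signal(T4) -> count=1 queue=[] holders={T3}
Step 8: signal(T3) -> count=2 queue=[] holders={none}
Step 9: wait(T4) -> count=1 queue=[] holders={T4}
Step 10: wait(T3) -> count=0 queue=[] holders={T3,T4}
Step 11: signal(T3) -> count=1 queue=[] holders={T4}
Step 12: wait(T3) -> count=0 queue=[] holders={T3,T4}
Step 13: signal(T3) -> count=1 queue=[] holders={T4}
Final holders: {T4} -> 1 thread(s)

Answer: 1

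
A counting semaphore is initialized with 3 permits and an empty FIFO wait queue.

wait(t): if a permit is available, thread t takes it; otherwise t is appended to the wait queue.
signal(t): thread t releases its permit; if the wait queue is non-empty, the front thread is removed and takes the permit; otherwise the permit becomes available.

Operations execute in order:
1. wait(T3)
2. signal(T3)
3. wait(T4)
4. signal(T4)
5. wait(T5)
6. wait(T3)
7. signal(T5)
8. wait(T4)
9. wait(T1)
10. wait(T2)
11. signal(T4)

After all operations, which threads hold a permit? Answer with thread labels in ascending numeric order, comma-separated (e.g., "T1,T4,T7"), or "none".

Answer: T1,T2,T3

Derivation:
Step 1: wait(T3) -> count=2 queue=[] holders={T3}
Step 2: signal(T3) -> count=3 queue=[] holders={none}
Step 3: wait(T4) -> count=2 queue=[] holders={T4}
Step 4: signal(T4) -> count=3 queue=[] holders={none}
Step 5: wait(T5) -> count=2 queue=[] holders={T5}
Step 6: wait(T3) -> count=1 queue=[] holders={T3,T5}
Step 7: signal(T5) -> count=2 queue=[] holders={T3}
Step 8: wait(T4) -> count=1 queue=[] holders={T3,T4}
Step 9: wait(T1) -> count=0 queue=[] holders={T1,T3,T4}
Step 10: wait(T2) -> count=0 queue=[T2] holders={T1,T3,T4}
Step 11: signal(T4) -> count=0 queue=[] holders={T1,T2,T3}
Final holders: T1,T2,T3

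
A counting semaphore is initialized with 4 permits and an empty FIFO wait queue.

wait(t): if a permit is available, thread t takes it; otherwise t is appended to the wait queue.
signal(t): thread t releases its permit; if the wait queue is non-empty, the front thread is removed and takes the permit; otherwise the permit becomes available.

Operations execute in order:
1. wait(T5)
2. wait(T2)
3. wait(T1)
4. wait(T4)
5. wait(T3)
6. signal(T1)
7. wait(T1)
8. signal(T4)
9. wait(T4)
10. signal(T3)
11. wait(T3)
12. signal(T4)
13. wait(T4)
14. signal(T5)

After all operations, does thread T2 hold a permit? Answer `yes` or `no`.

Step 1: wait(T5) -> count=3 queue=[] holders={T5}
Step 2: wait(T2) -> count=2 queue=[] holders={T2,T5}
Step 3: wait(T1) -> count=1 queue=[] holders={T1,T2,T5}
Step 4: wait(T4) -> count=0 queue=[] holders={T1,T2,T4,T5}
Step 5: wait(T3) -> count=0 queue=[T3] holders={T1,T2,T4,T5}
Step 6: signal(T1) -> count=0 queue=[] holders={T2,T3,T4,T5}
Step 7: wait(T1) -> count=0 queue=[T1] holders={T2,T3,T4,T5}
Step 8: signal(T4) -> count=0 queue=[] holders={T1,T2,T3,T5}
Step 9: wait(T4) -> count=0 queue=[T4] holders={T1,T2,T3,T5}
Step 10: signal(T3) -> count=0 queue=[] holders={T1,T2,T4,T5}
Step 11: wait(T3) -> count=0 queue=[T3] holders={T1,T2,T4,T5}
Step 12: signal(T4) -> count=0 queue=[] holders={T1,T2,T3,T5}
Step 13: wait(T4) -> count=0 queue=[T4] holders={T1,T2,T3,T5}
Step 14: signal(T5) -> count=0 queue=[] holders={T1,T2,T3,T4}
Final holders: {T1,T2,T3,T4} -> T2 in holders

Answer: yes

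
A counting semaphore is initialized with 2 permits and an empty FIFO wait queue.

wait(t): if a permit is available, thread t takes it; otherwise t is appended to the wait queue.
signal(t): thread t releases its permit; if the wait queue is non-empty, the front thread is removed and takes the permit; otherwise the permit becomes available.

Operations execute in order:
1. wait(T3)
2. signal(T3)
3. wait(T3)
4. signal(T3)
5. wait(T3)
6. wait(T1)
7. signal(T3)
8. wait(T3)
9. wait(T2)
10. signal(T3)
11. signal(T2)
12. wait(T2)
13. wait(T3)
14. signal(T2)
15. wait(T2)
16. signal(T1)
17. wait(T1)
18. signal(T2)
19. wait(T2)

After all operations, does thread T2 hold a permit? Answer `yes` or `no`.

Step 1: wait(T3) -> count=1 queue=[] holders={T3}
Step 2: signal(T3) -> count=2 queue=[] holders={none}
Step 3: wait(T3) -> count=1 queue=[] holders={T3}
Step 4: signal(T3) -> count=2 queue=[] holders={none}
Step 5: wait(T3) -> count=1 queue=[] holders={T3}
Step 6: wait(T1) -> count=0 queue=[] holders={T1,T3}
Step 7: signal(T3) -> count=1 queue=[] holders={T1}
Step 8: wait(T3) -> count=0 queue=[] holders={T1,T3}
Step 9: wait(T2) -> count=0 queue=[T2] holders={T1,T3}
Step 10: signal(T3) -> count=0 queue=[] holders={T1,T2}
Step 11: signal(T2) -> count=1 queue=[] holders={T1}
Step 12: wait(T2) -> count=0 queue=[] holders={T1,T2}
Step 13: wait(T3) -> count=0 queue=[T3] holders={T1,T2}
Step 14: signal(T2) -> count=0 queue=[] holders={T1,T3}
Step 15: wait(T2) -> count=0 queue=[T2] holders={T1,T3}
Step 16: signal(T1) -> count=0 queue=[] holders={T2,T3}
Step 17: wait(T1) -> count=0 queue=[T1] holders={T2,T3}
Step 18: signal(T2) -> count=0 queue=[] holders={T1,T3}
Step 19: wait(T2) -> count=0 queue=[T2] holders={T1,T3}
Final holders: {T1,T3} -> T2 not in holders

Answer: no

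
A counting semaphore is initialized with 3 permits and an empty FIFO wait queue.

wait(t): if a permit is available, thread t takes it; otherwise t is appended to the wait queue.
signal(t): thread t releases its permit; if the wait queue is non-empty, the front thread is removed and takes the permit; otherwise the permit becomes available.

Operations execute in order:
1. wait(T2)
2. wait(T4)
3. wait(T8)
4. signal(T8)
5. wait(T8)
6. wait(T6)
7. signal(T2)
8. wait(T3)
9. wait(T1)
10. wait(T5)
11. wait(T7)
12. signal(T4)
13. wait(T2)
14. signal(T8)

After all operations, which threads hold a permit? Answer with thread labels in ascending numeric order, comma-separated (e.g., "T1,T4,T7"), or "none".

Step 1: wait(T2) -> count=2 queue=[] holders={T2}
Step 2: wait(T4) -> count=1 queue=[] holders={T2,T4}
Step 3: wait(T8) -> count=0 queue=[] holders={T2,T4,T8}
Step 4: signal(T8) -> count=1 queue=[] holders={T2,T4}
Step 5: wait(T8) -> count=0 queue=[] holders={T2,T4,T8}
Step 6: wait(T6) -> count=0 queue=[T6] holders={T2,T4,T8}
Step 7: signal(T2) -> count=0 queue=[] holders={T4,T6,T8}
Step 8: wait(T3) -> count=0 queue=[T3] holders={T4,T6,T8}
Step 9: wait(T1) -> count=0 queue=[T3,T1] holders={T4,T6,T8}
Step 10: wait(T5) -> count=0 queue=[T3,T1,T5] holders={T4,T6,T8}
Step 11: wait(T7) -> count=0 queue=[T3,T1,T5,T7] holders={T4,T6,T8}
Step 12: signal(T4) -> count=0 queue=[T1,T5,T7] holders={T3,T6,T8}
Step 13: wait(T2) -> count=0 queue=[T1,T5,T7,T2] holders={T3,T6,T8}
Step 14: signal(T8) -> count=0 queue=[T5,T7,T2] holders={T1,T3,T6}
Final holders: T1,T3,T6

Answer: T1,T3,T6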